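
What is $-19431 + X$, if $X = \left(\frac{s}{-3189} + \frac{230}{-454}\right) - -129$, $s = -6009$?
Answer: $- \frac{4657259466}{241301} \approx -19301.0$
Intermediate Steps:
$X = \frac{31460265}{241301}$ ($X = \left(- \frac{6009}{-3189} + \frac{230}{-454}\right) - -129 = \left(\left(-6009\right) \left(- \frac{1}{3189}\right) + 230 \left(- \frac{1}{454}\right)\right) + 129 = \left(\frac{2003}{1063} - \frac{115}{227}\right) + 129 = \frac{332436}{241301} + 129 = \frac{31460265}{241301} \approx 130.38$)
$-19431 + X = -19431 + \frac{31460265}{241301} = - \frac{4657259466}{241301}$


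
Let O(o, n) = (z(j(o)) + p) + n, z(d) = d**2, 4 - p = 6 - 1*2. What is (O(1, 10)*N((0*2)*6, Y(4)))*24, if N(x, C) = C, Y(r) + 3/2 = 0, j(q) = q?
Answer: -396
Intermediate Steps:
p = 0 (p = 4 - (6 - 1*2) = 4 - (6 - 2) = 4 - 1*4 = 4 - 4 = 0)
Y(r) = -3/2 (Y(r) = -3/2 + 0 = -3/2)
O(o, n) = n + o**2 (O(o, n) = (o**2 + 0) + n = o**2 + n = n + o**2)
(O(1, 10)*N((0*2)*6, Y(4)))*24 = ((10 + 1**2)*(-3/2))*24 = ((10 + 1)*(-3/2))*24 = (11*(-3/2))*24 = -33/2*24 = -396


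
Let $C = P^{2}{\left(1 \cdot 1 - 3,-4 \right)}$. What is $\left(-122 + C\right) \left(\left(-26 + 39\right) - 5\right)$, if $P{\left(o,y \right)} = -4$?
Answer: $-848$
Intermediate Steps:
$C = 16$ ($C = \left(-4\right)^{2} = 16$)
$\left(-122 + C\right) \left(\left(-26 + 39\right) - 5\right) = \left(-122 + 16\right) \left(\left(-26 + 39\right) - 5\right) = - 106 \left(13 - 5\right) = \left(-106\right) 8 = -848$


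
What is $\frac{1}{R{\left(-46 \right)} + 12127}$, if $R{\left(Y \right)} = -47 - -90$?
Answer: $\frac{1}{12170} \approx 8.2169 \cdot 10^{-5}$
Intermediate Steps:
$R{\left(Y \right)} = 43$ ($R{\left(Y \right)} = -47 + 90 = 43$)
$\frac{1}{R{\left(-46 \right)} + 12127} = \frac{1}{43 + 12127} = \frac{1}{12170}$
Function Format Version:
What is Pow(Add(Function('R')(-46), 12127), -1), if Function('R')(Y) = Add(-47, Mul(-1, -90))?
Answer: Rational(1, 12170) ≈ 8.2169e-5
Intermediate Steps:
Function('R')(Y) = 43 (Function('R')(Y) = Add(-47, 90) = 43)
Pow(Add(Function('R')(-46), 12127), -1) = Pow(Add(43, 12127), -1) = Pow(12170, -1) = Rational(1, 12170)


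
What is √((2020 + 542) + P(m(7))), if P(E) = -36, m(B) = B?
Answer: √2526 ≈ 50.259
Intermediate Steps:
√((2020 + 542) + P(m(7))) = √((2020 + 542) - 36) = √(2562 - 36) = √2526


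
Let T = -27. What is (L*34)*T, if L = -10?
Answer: 9180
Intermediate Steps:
(L*34)*T = -10*34*(-27) = -340*(-27) = 9180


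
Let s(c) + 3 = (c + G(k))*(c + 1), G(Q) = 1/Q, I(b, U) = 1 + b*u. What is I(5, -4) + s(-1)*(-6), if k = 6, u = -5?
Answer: -6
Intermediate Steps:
I(b, U) = 1 - 5*b (I(b, U) = 1 + b*(-5) = 1 - 5*b)
s(c) = -3 + (1 + c)*(⅙ + c) (s(c) = -3 + (c + 1/6)*(c + 1) = -3 + (c + ⅙)*(1 + c) = -3 + (⅙ + c)*(1 + c) = -3 + (1 + c)*(⅙ + c))
I(5, -4) + s(-1)*(-6) = (1 - 5*5) + (-17/6 + (-1)² + (7/6)*(-1))*(-6) = (1 - 25) + (-17/6 + 1 - 7/6)*(-6) = -24 - 3*(-6) = -24 + 18 = -6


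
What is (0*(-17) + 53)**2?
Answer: 2809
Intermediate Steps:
(0*(-17) + 53)**2 = (0 + 53)**2 = 53**2 = 2809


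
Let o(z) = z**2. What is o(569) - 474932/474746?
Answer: 76851882387/237373 ≈ 3.2376e+5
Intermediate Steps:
o(569) - 474932/474746 = 569**2 - 474932/474746 = 323761 - 474932*1/474746 = 323761 - 237466/237373 = 76851882387/237373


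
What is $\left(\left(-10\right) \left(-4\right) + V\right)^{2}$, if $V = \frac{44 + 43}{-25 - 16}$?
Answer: $\frac{2411809}{1681} \approx 1434.7$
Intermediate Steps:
$V = - \frac{87}{41}$ ($V = \frac{87}{-41} = 87 \left(- \frac{1}{41}\right) = - \frac{87}{41} \approx -2.122$)
$\left(\left(-10\right) \left(-4\right) + V\right)^{2} = \left(\left(-10\right) \left(-4\right) - \frac{87}{41}\right)^{2} = \left(40 - \frac{87}{41}\right)^{2} = \left(\frac{1553}{41}\right)^{2} = \frac{2411809}{1681}$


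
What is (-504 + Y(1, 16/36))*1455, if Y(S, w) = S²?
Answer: -731865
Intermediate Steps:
(-504 + Y(1, 16/36))*1455 = (-504 + 1²)*1455 = (-504 + 1)*1455 = -503*1455 = -731865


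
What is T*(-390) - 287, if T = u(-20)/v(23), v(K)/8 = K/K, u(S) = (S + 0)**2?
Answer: -19787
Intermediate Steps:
u(S) = S**2
v(K) = 8 (v(K) = 8*(K/K) = 8*1 = 8)
T = 50 (T = (-20)**2/8 = 400*(1/8) = 50)
T*(-390) - 287 = 50*(-390) - 287 = -19500 - 287 = -19787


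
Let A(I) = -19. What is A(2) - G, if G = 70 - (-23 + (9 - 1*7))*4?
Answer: -173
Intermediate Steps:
G = 154 (G = 70 - (-23 + (9 - 7))*4 = 70 - (-23 + 2)*4 = 70 - (-21)*4 = 70 - 1*(-84) = 70 + 84 = 154)
A(2) - G = -19 - 1*154 = -19 - 154 = -173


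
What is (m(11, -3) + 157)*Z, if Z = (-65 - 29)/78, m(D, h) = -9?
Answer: -6956/39 ≈ -178.36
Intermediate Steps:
Z = -47/39 (Z = -94*1/78 = -47/39 ≈ -1.2051)
(m(11, -3) + 157)*Z = (-9 + 157)*(-47/39) = 148*(-47/39) = -6956/39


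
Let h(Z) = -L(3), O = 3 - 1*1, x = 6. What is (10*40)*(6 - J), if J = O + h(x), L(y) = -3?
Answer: 400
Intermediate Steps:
O = 2 (O = 3 - 1 = 2)
h(Z) = 3 (h(Z) = -1*(-3) = 3)
J = 5 (J = 2 + 3 = 5)
(10*40)*(6 - J) = (10*40)*(6 - 1*5) = 400*(6 - 5) = 400*1 = 400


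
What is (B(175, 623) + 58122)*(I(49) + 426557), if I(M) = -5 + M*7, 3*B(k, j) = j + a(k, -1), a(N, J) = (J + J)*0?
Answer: 74701929155/3 ≈ 2.4901e+10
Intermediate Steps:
a(N, J) = 0 (a(N, J) = (2*J)*0 = 0)
B(k, j) = j/3 (B(k, j) = (j + 0)/3 = j/3)
I(M) = -5 + 7*M
(B(175, 623) + 58122)*(I(49) + 426557) = ((1/3)*623 + 58122)*((-5 + 7*49) + 426557) = (623/3 + 58122)*((-5 + 343) + 426557) = 174989*(338 + 426557)/3 = (174989/3)*426895 = 74701929155/3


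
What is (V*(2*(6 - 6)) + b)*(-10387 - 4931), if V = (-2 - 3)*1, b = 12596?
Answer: -192945528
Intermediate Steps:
V = -5 (V = -5*1 = -5)
(V*(2*(6 - 6)) + b)*(-10387 - 4931) = (-10*(6 - 6) + 12596)*(-10387 - 4931) = (-10*0 + 12596)*(-15318) = (-5*0 + 12596)*(-15318) = (0 + 12596)*(-15318) = 12596*(-15318) = -192945528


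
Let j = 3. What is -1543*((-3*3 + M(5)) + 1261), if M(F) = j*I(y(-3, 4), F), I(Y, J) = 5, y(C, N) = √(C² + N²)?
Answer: -1954981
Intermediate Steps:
M(F) = 15 (M(F) = 3*5 = 15)
-1543*((-3*3 + M(5)) + 1261) = -1543*((-3*3 + 15) + 1261) = -1543*((-9 + 15) + 1261) = -1543*(6 + 1261) = -1543*1267 = -1954981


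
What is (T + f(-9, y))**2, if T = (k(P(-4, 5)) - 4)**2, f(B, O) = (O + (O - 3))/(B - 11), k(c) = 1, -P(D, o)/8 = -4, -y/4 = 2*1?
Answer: 39601/400 ≈ 99.002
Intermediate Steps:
y = -8 ≈ -8.0000
P(D, o) = 32 (P(D, o) = -8*(-4) = 32)
f(B, O) = (-3 + 2*O)/(-11 + B) (f(B, O) = (O + (-3 + O))/(-11 + B) = (-3 + 2*O)/(-11 + B))
T = 9 (T = (1 - 4)**2 = (-3)**2 = 9)
(T + f(-9, y))**2 = (9 + (-3 + 2*(-8))/(-11 - 9))**2 = (9 + (-3 - 16)/(-20))**2 = (9 - 1/20*(-19))**2 = (9 + 19/20)**2 = (199/20)**2 = 39601/400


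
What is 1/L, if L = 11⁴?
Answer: 1/14641 ≈ 6.8301e-5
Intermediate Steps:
L = 14641
1/L = 1/14641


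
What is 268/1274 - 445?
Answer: -283331/637 ≈ -444.79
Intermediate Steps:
268/1274 - 445 = 268*(1/1274) - 445 = 134/637 - 445 = -283331/637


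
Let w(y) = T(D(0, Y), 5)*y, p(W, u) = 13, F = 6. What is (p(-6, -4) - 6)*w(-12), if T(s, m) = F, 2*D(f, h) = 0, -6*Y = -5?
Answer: -504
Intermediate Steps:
Y = ⅚ (Y = -⅙*(-5) = ⅚ ≈ 0.83333)
D(f, h) = 0 (D(f, h) = (½)*0 = 0)
T(s, m) = 6
w(y) = 6*y
(p(-6, -4) - 6)*w(-12) = (13 - 6)*(6*(-12)) = 7*(-72) = -504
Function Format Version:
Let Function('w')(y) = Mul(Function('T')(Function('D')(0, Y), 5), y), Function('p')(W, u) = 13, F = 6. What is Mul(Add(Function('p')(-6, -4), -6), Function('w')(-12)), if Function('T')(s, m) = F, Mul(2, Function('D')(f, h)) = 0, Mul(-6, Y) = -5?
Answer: -504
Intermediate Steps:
Y = Rational(5, 6) (Y = Mul(Rational(-1, 6), -5) = Rational(5, 6) ≈ 0.83333)
Function('D')(f, h) = 0 (Function('D')(f, h) = Mul(Rational(1, 2), 0) = 0)
Function('T')(s, m) = 6
Function('w')(y) = Mul(6, y)
Mul(Add(Function('p')(-6, -4), -6), Function('w')(-12)) = Mul(Add(13, -6), Mul(6, -12)) = Mul(7, -72) = -504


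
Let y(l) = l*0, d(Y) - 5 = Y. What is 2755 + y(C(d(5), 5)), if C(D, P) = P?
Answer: 2755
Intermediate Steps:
d(Y) = 5 + Y
y(l) = 0
2755 + y(C(d(5), 5)) = 2755 + 0 = 2755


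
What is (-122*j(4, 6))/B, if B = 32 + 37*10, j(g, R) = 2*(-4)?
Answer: 488/201 ≈ 2.4279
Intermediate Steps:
j(g, R) = -8
B = 402 (B = 32 + 370 = 402)
(-122*j(4, 6))/B = -122*(-8)/402 = 976*(1/402) = 488/201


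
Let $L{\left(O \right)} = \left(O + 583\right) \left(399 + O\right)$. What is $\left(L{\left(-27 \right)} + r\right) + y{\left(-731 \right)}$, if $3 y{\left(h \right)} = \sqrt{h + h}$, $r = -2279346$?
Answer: $-2072514 + \frac{i \sqrt{1462}}{3} \approx -2.0725 \cdot 10^{6} + 12.745 i$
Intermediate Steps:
$L{\left(O \right)} = \left(399 + O\right) \left(583 + O\right)$ ($L{\left(O \right)} = \left(583 + O\right) \left(399 + O\right) = \left(399 + O\right) \left(583 + O\right)$)
$y{\left(h \right)} = \frac{\sqrt{2} \sqrt{h}}{3}$ ($y{\left(h \right)} = \frac{\sqrt{h + h}}{3} = \frac{\sqrt{2 h}}{3} = \frac{\sqrt{2} \sqrt{h}}{3}$)
$\left(L{\left(-27 \right)} + r\right) + y{\left(-731 \right)} = \left(\left(232617 + \left(-27\right)^{2} + 982 \left(-27\right)\right) - 2279346\right) + \frac{\sqrt{2} \sqrt{-731}}{3} = \left(\left(232617 + 729 - 26514\right) - 2279346\right) + \frac{\sqrt{2} i \sqrt{731}}{3} = \left(206832 - 2279346\right) + \frac{i \sqrt{1462}}{3} = -2072514 + \frac{i \sqrt{1462}}{3}$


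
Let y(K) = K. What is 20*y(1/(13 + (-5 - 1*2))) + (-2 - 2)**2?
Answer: 58/3 ≈ 19.333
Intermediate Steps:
20*y(1/(13 + (-5 - 1*2))) + (-2 - 2)**2 = 20/(13 + (-5 - 1*2)) + (-2 - 2)**2 = 20/(13 + (-5 - 2)) + (-4)**2 = 20/(13 - 7) + 16 = 20/6 + 16 = 20*(1/6) + 16 = 10/3 + 16 = 58/3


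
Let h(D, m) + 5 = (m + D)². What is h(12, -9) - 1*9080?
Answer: -9076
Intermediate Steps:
h(D, m) = -5 + (D + m)² (h(D, m) = -5 + (m + D)² = -5 + (D + m)²)
h(12, -9) - 1*9080 = (-5 + (12 - 9)²) - 1*9080 = (-5 + 3²) - 9080 = (-5 + 9) - 9080 = 4 - 9080 = -9076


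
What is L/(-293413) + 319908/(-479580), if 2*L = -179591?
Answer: -8466840019/23452501090 ≈ -0.36102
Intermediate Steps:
L = -179591/2 (L = (½)*(-179591) = -179591/2 ≈ -89796.)
L/(-293413) + 319908/(-479580) = -179591/2/(-293413) + 319908/(-479580) = -179591/2*(-1/293413) + 319908*(-1/479580) = 179591/586826 - 26659/39965 = -8466840019/23452501090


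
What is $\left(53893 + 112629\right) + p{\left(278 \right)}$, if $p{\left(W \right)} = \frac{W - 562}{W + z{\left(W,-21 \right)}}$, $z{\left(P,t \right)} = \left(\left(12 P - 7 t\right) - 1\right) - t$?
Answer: $\frac{629619398}{3781} \approx 1.6652 \cdot 10^{5}$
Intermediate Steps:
$z{\left(P,t \right)} = -1 - 8 t + 12 P$ ($z{\left(P,t \right)} = \left(\left(- 7 t + 12 P\right) - 1\right) - t = \left(-1 - 7 t + 12 P\right) - t = -1 - 8 t + 12 P$)
$p{\left(W \right)} = \frac{-562 + W}{167 + 13 W}$ ($p{\left(W \right)} = \frac{W - 562}{W - \left(-167 - 12 W\right)} = \frac{-562 + W}{W + \left(-1 + 168 + 12 W\right)} = \frac{-562 + W}{W + \left(167 + 12 W\right)} = \frac{-562 + W}{167 + 13 W}$)
$\left(53893 + 112629\right) + p{\left(278 \right)} = \left(53893 + 112629\right) + \frac{-562 + 278}{167 + 13 \cdot 278} = 166522 + \frac{1}{167 + 3614} \left(-284\right) = 166522 + \frac{1}{3781} \left(-284\right) = 166522 - \frac{284}{3781} = \frac{629619398}{3781}$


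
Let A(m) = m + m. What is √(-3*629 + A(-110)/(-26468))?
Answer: 4*I*√5163834013/6617 ≈ 43.44*I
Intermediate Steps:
A(m) = 2*m
√(-3*629 + A(-110)/(-26468)) = √(-3*629 + (2*(-110))/(-26468)) = √(-1887 - 220*(-1/26468)) = √(-1887 + 55/6617) = √(-12486224/6617) = 4*I*√5163834013/6617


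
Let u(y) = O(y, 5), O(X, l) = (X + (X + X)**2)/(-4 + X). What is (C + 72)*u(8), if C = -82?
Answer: -660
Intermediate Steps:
O(X, l) = (X + 4*X**2)/(-4 + X) (O(X, l) = (X + (2*X)**2)/(-4 + X) = (X + 4*X**2)/(-4 + X))
u(y) = y*(1 + 4*y)/(-4 + y)
(C + 72)*u(8) = (-82 + 72)*(8*(1 + 4*8)/(-4 + 8)) = -80*(1 + 32)/4 = -80*33/4 = -10*66 = -660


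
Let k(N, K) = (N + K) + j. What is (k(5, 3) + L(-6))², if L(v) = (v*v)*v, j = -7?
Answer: 46225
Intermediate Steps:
k(N, K) = -7 + K + N (k(N, K) = (N + K) - 7 = (K + N) - 7 = -7 + K + N)
L(v) = v³ (L(v) = v²*v = v³)
(k(5, 3) + L(-6))² = ((-7 + 3 + 5) + (-6)³)² = (1 - 216)² = (-215)² = 46225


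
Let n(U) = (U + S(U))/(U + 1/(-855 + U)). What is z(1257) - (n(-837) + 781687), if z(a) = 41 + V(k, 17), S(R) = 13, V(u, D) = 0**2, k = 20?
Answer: -1106972367638/1416205 ≈ -7.8165e+5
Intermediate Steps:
V(u, D) = 0
n(U) = (13 + U)/(U + 1/(-855 + U)) (n(U) = (U + 13)/(U + 1/(-855 + U)) = (13 + U)/(U + 1/(-855 + U)))
z(a) = 41 (z(a) = 41 + 0 = 41)
z(1257) - (n(-837) + 781687) = 41 - ((-11115 + (-837)**2 - 842*(-837))/(1 + (-837)**2 - 855*(-837)) + 781687) = 41 - ((-11115 + 700569 + 704754)/(1 + 700569 + 715635) + 781687) = 41 - (1394208/1416205 + 781687) = 41 - 1*1107030432043/1416205 = 41 - 1107030432043/1416205 = -1106972367638/1416205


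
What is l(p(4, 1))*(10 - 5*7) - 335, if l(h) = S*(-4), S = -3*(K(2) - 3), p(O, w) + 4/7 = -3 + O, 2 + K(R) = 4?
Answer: -35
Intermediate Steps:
K(R) = 2 (K(R) = -2 + 4 = 2)
p(O, w) = -25/7 + O (p(O, w) = -4/7 + (-3 + O) = -25/7 + O)
S = 3 (S = -3*(2 - 3) = -3*(-1) = 3)
l(h) = -12 (l(h) = 3*(-4) = -12)
l(p(4, 1))*(10 - 5*7) - 335 = -12*(10 - 5*7) - 335 = -12*(10 - 35) - 335 = -12*(-25) - 335 = 300 - 335 = -35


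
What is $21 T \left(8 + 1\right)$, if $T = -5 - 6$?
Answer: $-2079$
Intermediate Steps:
$T = -11$ ($T = -5 - 6 = -11$)
$21 T \left(8 + 1\right) = 21 \left(-11\right) \left(8 + 1\right) = \left(-231\right) 9 = -2079$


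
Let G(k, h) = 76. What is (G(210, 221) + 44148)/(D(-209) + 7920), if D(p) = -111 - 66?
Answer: 44224/7743 ≈ 5.7115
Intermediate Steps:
D(p) = -177
(G(210, 221) + 44148)/(D(-209) + 7920) = (76 + 44148)/(-177 + 7920) = 44224/7743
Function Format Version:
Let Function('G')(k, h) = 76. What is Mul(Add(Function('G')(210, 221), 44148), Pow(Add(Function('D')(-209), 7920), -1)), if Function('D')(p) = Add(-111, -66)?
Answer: Rational(44224, 7743) ≈ 5.7115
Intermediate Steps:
Function('D')(p) = -177
Mul(Add(Function('G')(210, 221), 44148), Pow(Add(Function('D')(-209), 7920), -1)) = Mul(Add(76, 44148), Pow(Add(-177, 7920), -1)) = Mul(44224, Pow(7743, -1)) = Mul(44224, Rational(1, 7743)) = Rational(44224, 7743)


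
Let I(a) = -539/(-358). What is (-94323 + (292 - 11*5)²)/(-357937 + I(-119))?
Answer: 13659132/128140907 ≈ 0.10659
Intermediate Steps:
I(a) = 539/358 (I(a) = -539*(-1/358) = 539/358)
(-94323 + (292 - 11*5)²)/(-357937 + I(-119)) = (-94323 + (292 - 11*5)²)/(-357937 + 539/358) = (-94323 + (292 - 55)²)/(-128140907/358) = (-94323 + 237²)*(-358/128140907) = (-94323 + 56169)*(-358/128140907) = -38154*(-358/128140907) = 13659132/128140907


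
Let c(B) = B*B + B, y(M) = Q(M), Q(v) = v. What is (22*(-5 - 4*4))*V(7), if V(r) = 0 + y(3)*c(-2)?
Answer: -2772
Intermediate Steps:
y(M) = M
c(B) = B + B² (c(B) = B² + B = B + B²)
V(r) = 6 (V(r) = 0 + 3*(-2*(1 - 2)) = 0 + 3*(-2*(-1)) = 0 + 3*2 = 0 + 6 = 6)
(22*(-5 - 4*4))*V(7) = (22*(-5 - 4*4))*6 = (22*(-5 - 16))*6 = (22*(-21))*6 = -462*6 = -2772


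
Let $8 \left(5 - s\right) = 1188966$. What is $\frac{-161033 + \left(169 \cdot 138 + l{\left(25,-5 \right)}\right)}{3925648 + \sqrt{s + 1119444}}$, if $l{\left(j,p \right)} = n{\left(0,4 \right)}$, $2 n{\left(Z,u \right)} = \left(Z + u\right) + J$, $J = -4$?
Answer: $- \frac{2162419646912}{61642844996303} + \frac{275422 \sqrt{3883313}}{61642844996303} \approx -0.035071$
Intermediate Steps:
$s = - \frac{594463}{4}$ ($s = 5 - \frac{594483}{4} = - \frac{594463}{4} \approx -1.4862 \cdot 10^{5}$)
$n{\left(Z,u \right)} = -2 + \frac{Z}{2} + \frac{u}{2}$ ($n{\left(Z,u \right)} = \frac{\left(Z + u\right) - 4}{2} = \frac{-4 + Z + u}{2} = -2 + \frac{Z}{2} + \frac{u}{2}$)
$l{\left(j,p \right)} = 0$ ($l{\left(j,p \right)} = -2 + \frac{1}{2} \cdot 0 + \frac{1}{2} \cdot 4 = -2 + 0 + 2 = 0$)
$\frac{-161033 + \left(169 \cdot 138 + l{\left(25,-5 \right)}\right)}{3925648 + \sqrt{s + 1119444}} = \frac{-161033 + \left(169 \cdot 138 + 0\right)}{3925648 + \sqrt{- \frac{594463}{4} + 1119444}} = \frac{-161033 + \left(23322 + 0\right)}{3925648 + \sqrt{\frac{3883313}{4}}} = \frac{-161033 + 23322}{3925648 + \frac{\sqrt{3883313}}{2}} = - \frac{137711}{3925648 + \frac{\sqrt{3883313}}{2}}$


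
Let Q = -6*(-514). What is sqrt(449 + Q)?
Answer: sqrt(3533) ≈ 59.439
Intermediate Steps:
Q = 3084
sqrt(449 + Q) = sqrt(449 + 3084) = sqrt(3533)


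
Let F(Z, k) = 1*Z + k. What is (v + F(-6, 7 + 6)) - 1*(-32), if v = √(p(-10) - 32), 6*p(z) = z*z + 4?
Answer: 39 + 2*I*√33/3 ≈ 39.0 + 3.8297*I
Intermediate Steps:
p(z) = ⅔ + z²/6 (p(z) = (z*z + 4)/6 = (z² + 4)/6 = (4 + z²)/6 = ⅔ + z²/6)
v = 2*I*√33/3 (v = √((⅔ + (⅙)*(-10)²) - 32) = √((⅔ + (⅙)*100) - 32) = √((⅔ + 50/3) - 32) = √(52/3 - 32) = √(-44/3) = 2*I*√33/3 ≈ 3.8297*I)
F(Z, k) = Z + k
(v + F(-6, 7 + 6)) - 1*(-32) = (2*I*√33/3 + (-6 + (7 + 6))) - 1*(-32) = (2*I*√33/3 + (-6 + 13)) + 32 = (2*I*√33/3 + 7) + 32 = (7 + 2*I*√33/3) + 32 = 39 + 2*I*√33/3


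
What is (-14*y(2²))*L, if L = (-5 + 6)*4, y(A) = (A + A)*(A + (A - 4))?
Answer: -1792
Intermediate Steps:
y(A) = 2*A*(-4 + 2*A) (y(A) = (2*A)*(A + (-4 + A)) = (2*A)*(-4 + 2*A) = 2*A*(-4 + 2*A))
L = 4 (L = 1*4 = 4)
(-14*y(2²))*L = -56*2²*(-2 + 2²)*4 = -56*4*(-2 + 4)*4 = -56*4*2*4 = -14*32*4 = -448*4 = -1792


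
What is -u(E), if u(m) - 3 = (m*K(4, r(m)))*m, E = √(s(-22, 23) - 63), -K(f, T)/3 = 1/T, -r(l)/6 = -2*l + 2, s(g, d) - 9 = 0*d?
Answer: -303/110 + 81*I*√6/110 ≈ -2.7545 + 1.8037*I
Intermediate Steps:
s(g, d) = 9 (s(g, d) = 9 + 0*d = 9 + 0 = 9)
r(l) = -12 + 12*l (r(l) = -6*(-2*l + 2) = -6*(2 - 2*l) = -12 + 12*l)
K(f, T) = -3/T
E = 3*I*√6 (E = √(9 - 63) = √(-54) = 3*I*√6 ≈ 7.3485*I)
u(m) = 3 - 3*m²/(-12 + 12*m) (u(m) = 3 + (m*(-3/(-12 + 12*m)))*m = 3 + (-3*m/(-12 + 12*m))*m = 3 - 3*m²/(-12 + 12*m))
-u(E) = -(-12 - (3*I*√6)² + 12*(3*I*√6))/(4*(-1 + 3*I*√6)) = -(-12 - 1*(-54) + 36*I*√6)/(4*(-1 + 3*I*√6)) = -(-12 + 54 + 36*I*√6)/(4*(-1 + 3*I*√6)) = -(42 + 36*I*√6)/(4*(-1 + 3*I*√6))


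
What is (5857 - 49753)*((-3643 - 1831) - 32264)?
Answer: 1656547248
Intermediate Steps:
(5857 - 49753)*((-3643 - 1831) - 32264) = -43896*(-5474 - 32264) = -43896*(-37738) = 1656547248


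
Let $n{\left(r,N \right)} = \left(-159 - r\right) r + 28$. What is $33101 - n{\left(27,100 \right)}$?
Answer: $38095$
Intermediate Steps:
$n{\left(r,N \right)} = 28 + r \left(-159 - r\right)$ ($n{\left(r,N \right)} = r \left(-159 - r\right) + 28 = 28 + r \left(-159 - r\right)$)
$33101 - n{\left(27,100 \right)} = 33101 - \left(28 - 27^{2} - 4293\right) = 33101 - \left(28 - 729 - 4293\right) = 33101 - -4994 = 33101 + 4994 = 38095$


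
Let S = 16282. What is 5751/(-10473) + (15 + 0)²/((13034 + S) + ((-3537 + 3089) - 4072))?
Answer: -46748457/86562836 ≈ -0.54005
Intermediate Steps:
5751/(-10473) + (15 + 0)²/((13034 + S) + ((-3537 + 3089) - 4072)) = 5751/(-10473) + (15 + 0)²/((13034 + 16282) + ((-3537 + 3089) - 4072)) = 5751*(-1/10473) + 15²/(29316 + (-448 - 4072)) = -1917/3491 + 225/(29316 - 4520) = -1917/3491 + 225/24796 = -46748457/86562836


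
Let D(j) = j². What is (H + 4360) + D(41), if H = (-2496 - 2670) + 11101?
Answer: 11976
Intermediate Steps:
H = 5935 (H = -5166 + 11101 = 5935)
(H + 4360) + D(41) = (5935 + 4360) + 41² = 10295 + 1681 = 11976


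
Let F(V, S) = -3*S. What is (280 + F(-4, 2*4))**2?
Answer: 65536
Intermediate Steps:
(280 + F(-4, 2*4))**2 = (280 - 6*4)**2 = (280 - 3*8)**2 = (280 - 24)**2 = 256**2 = 65536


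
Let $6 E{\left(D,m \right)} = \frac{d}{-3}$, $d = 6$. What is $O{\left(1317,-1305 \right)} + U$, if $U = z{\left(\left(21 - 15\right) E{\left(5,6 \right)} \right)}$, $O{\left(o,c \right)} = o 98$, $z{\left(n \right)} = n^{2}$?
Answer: $129070$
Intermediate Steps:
$E{\left(D,m \right)} = - \frac{1}{3}$ ($E{\left(D,m \right)} = \frac{6 \frac{1}{-3}}{6} = \frac{6 \left(- \frac{1}{3}\right)}{6} = \frac{1}{6} \left(-2\right) = - \frac{1}{3}$)
$O{\left(o,c \right)} = 98 o$
$U = 4$ ($U = \left(\left(21 - 15\right) \left(- \frac{1}{3}\right)\right)^{2} = \left(6 \left(- \frac{1}{3}\right)\right)^{2} = \left(-2\right)^{2} = 4$)
$O{\left(1317,-1305 \right)} + U = 98 \cdot 1317 + 4 = 129066 + 4 = 129070$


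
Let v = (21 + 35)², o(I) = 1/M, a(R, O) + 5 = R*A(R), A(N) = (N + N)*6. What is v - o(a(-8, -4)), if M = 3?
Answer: 9407/3 ≈ 3135.7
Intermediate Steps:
A(N) = 12*N (A(N) = (2*N)*6 = 12*N)
a(R, O) = -5 + 12*R² (a(R, O) = -5 + R*(12*R) = -5 + 12*R²)
o(I) = ⅓ (o(I) = 1/3 = ⅓)
v = 3136 (v = 56² = 3136)
v - o(a(-8, -4)) = 3136 - 1*⅓ = 3136 - ⅓ = 9407/3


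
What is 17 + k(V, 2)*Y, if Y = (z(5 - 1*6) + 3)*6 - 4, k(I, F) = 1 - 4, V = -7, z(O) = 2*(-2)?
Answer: 47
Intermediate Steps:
z(O) = -4
k(I, F) = -3
Y = -10 (Y = (-4 + 3)*6 - 4 = -1*6 - 4 = -6 - 4 = -10)
17 + k(V, 2)*Y = 17 - 3*(-10) = 17 + 30 = 47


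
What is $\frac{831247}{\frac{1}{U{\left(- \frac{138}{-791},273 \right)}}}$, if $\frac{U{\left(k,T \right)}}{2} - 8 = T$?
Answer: $467160814$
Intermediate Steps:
$U{\left(k,T \right)} = 16 + 2 T$
$\frac{831247}{\frac{1}{U{\left(- \frac{138}{-791},273 \right)}}} = \frac{831247}{\frac{1}{16 + 2 \cdot 273}} = \frac{831247}{\frac{1}{16 + 546}} = \frac{831247}{\frac{1}{562}} = 831247 \frac{1}{\frac{1}{562}} = 831247 \cdot 562 = 467160814$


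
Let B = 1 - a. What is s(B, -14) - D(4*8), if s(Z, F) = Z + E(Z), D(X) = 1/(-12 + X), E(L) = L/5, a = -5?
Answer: 143/20 ≈ 7.1500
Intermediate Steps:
B = 6 (B = 1 - 1*(-5) = 1 + 5 = 6)
E(L) = L/5 (E(L) = L*(1/5) = L/5)
s(Z, F) = 6*Z/5 (s(Z, F) = Z + Z/5 = 6*Z/5)
s(B, -14) - D(4*8) = (6/5)*6 - 1/(-12 + 4*8) = 36/5 - 1/(-12 + 32) = 36/5 - 1/20 = 143/20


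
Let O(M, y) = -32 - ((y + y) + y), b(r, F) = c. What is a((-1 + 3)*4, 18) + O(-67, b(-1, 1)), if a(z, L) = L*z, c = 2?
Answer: 106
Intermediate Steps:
b(r, F) = 2
O(M, y) = -32 - 3*y (O(M, y) = -32 - (2*y + y) = -32 - 3*y)
a((-1 + 3)*4, 18) + O(-67, b(-1, 1)) = 18*((-1 + 3)*4) + (-32 - 3*2) = 18*(2*4) + (-32 - 6) = 18*8 - 38 = 144 - 38 = 106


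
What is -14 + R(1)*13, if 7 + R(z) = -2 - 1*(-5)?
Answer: -66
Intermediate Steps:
R(z) = -4 (R(z) = -7 + (-2 - 1*(-5)) = -7 + (-2 + 5) = -7 + 3 = -4)
-14 + R(1)*13 = -14 - 4*13 = -14 - 52 = -66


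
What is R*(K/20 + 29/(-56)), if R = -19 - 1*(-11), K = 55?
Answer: -125/7 ≈ -17.857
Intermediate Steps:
R = -8 (R = -19 + 11 = -8)
R*(K/20 + 29/(-56)) = -8*(55/20 + 29/(-56)) = -8*(55*(1/20) + 29*(-1/56)) = -8*(11/4 - 29/56) = -8*125/56 = -125/7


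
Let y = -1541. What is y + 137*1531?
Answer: 208206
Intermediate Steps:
y + 137*1531 = -1541 + 137*1531 = -1541 + 209747 = 208206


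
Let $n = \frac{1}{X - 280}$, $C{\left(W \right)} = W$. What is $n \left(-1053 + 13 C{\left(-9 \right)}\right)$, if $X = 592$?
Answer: $- \frac{15}{4} \approx -3.75$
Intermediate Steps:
$n = \frac{1}{312}$ ($n = \frac{1}{592 - 280} = \frac{1}{312} \approx 0.0032051$)
$n \left(-1053 + 13 C{\left(-9 \right)}\right) = \frac{-1053 + 13 \left(-9\right)}{312} = \frac{-1053 - 117}{312} = \frac{1}{312} \left(-1170\right) = - \frac{15}{4}$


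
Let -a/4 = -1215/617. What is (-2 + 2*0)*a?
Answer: -9720/617 ≈ -15.754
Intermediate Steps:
a = 4860/617 (a = -(-4860)/617 = -4*(-1215/617) = 4860/617 ≈ 7.8768)
(-2 + 2*0)*a = (-2 + 2*0)*(4860/617) = (-2 + 0)*(4860/617) = -2*4860/617 = -9720/617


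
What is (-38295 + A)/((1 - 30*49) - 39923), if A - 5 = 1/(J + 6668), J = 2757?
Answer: 360883249/390119600 ≈ 0.92506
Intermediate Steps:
A = 47126/9425 (A = 5 + 1/(2757 + 6668) = 5 + 1/9425 = 47126/9425 ≈ 5.0001)
(-38295 + A)/((1 - 30*49) - 39923) = (-38295 + 47126/9425)/((1 - 30*49) - 39923) = -360883249/(9425*((1 - 1470) - 39923)) = -360883249/(9425*(-1469 - 39923)) = -360883249/9425/(-41392) = -360883249/9425*(-1/41392) = 360883249/390119600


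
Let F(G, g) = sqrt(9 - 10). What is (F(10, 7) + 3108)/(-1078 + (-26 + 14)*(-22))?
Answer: -42/11 - I/814 ≈ -3.8182 - 0.0012285*I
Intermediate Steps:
F(G, g) = I (F(G, g) = sqrt(-1) = I)
(F(10, 7) + 3108)/(-1078 + (-26 + 14)*(-22)) = (I + 3108)/(-1078 + (-26 + 14)*(-22)) = (3108 + I)/(-1078 - 12*(-22)) = (3108 + I)/(-1078 + 264) = (3108 + I)/(-814) = (3108 + I)*(-1/814) = -42/11 - I/814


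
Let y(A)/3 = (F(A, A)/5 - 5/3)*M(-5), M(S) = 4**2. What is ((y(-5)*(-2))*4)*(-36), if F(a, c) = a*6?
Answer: -105984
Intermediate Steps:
F(a, c) = 6*a
M(S) = 16
y(A) = -80 + 288*A/5 (y(A) = 3*(((6*A)/5 - 5/3)*16) = 3*(((6*A)*(1/5) - 5*1/3)*16) = 3*((6*A/5 - 5/3)*16) = 3*((-5/3 + 6*A/5)*16) = 3*(-80/3 + 96*A/5) = -80 + 288*A/5)
((y(-5)*(-2))*4)*(-36) = (((-80 + (288/5)*(-5))*(-2))*4)*(-36) = (((-80 - 288)*(-2))*4)*(-36) = (-368*(-2)*4)*(-36) = (736*4)*(-36) = 2944*(-36) = -105984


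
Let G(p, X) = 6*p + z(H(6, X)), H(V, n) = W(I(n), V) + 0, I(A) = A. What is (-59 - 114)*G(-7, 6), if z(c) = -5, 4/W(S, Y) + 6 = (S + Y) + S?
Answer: 8131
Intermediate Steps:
W(S, Y) = 4/(-6 + Y + 2*S) (W(S, Y) = 4/(-6 + ((S + Y) + S)) = 4/(-6 + (Y + 2*S)) = 4/(-6 + Y + 2*S))
H(V, n) = 4/(-6 + V + 2*n) (H(V, n) = 4/(-6 + V + 2*n) + 0 = 4/(-6 + V + 2*n))
G(p, X) = -5 + 6*p (G(p, X) = 6*p - 5 = -5 + 6*p)
(-59 - 114)*G(-7, 6) = (-59 - 114)*(-5 + 6*(-7)) = -173*(-5 - 42) = -173*(-47) = 8131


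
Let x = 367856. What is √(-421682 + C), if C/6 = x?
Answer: √1785454 ≈ 1336.2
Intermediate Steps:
C = 2207136 (C = 6*367856 = 2207136)
√(-421682 + C) = √(-421682 + 2207136) = √1785454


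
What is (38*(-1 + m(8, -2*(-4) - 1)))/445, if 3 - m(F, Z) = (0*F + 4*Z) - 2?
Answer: -912/445 ≈ -2.0494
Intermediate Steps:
m(F, Z) = 5 - 4*Z (m(F, Z) = 3 - ((0*F + 4*Z) - 2) = 3 - ((0 + 4*Z) - 2) = 3 - (4*Z - 2) = 3 - (-2 + 4*Z) = 3 + (2 - 4*Z) = 5 - 4*Z)
(38*(-1 + m(8, -2*(-4) - 1)))/445 = (38*(-1 + (5 - 4*(-2*(-4) - 1))))/445 = (38*(-1 + (5 - 4*(8 - 1))))*(1/445) = (38*(-1 + (5 - 4*7)))*(1/445) = (38*(-1 + (5 - 28)))*(1/445) = (38*(-1 - 23))*(1/445) = (38*(-24))*(1/445) = -912*1/445 = -912/445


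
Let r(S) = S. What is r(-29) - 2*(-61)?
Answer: 93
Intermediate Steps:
r(-29) - 2*(-61) = -29 - 2*(-61) = -29 - 1*(-122) = -29 + 122 = 93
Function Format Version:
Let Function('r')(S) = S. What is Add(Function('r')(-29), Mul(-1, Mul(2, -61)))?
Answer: 93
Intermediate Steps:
Add(Function('r')(-29), Mul(-1, Mul(2, -61))) = Add(-29, Mul(-1, Mul(2, -61))) = Add(-29, Mul(-1, -122)) = Add(-29, 122) = 93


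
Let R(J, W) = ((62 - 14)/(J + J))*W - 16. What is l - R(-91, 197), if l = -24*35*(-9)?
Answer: 694144/91 ≈ 7628.0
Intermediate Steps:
R(J, W) = -16 + 24*W/J (R(J, W) = (48/((2*J)))*W - 16 = (48*(1/(2*J)))*W - 16 = (24/J)*W - 16 = 24*W/J - 16 = -16 + 24*W/J)
l = 7560 (l = -840*(-9) = 7560)
l - R(-91, 197) = 7560 - (-16 + 24*197/(-91)) = 7560 - (-16 + 24*197*(-1/91)) = 7560 - (-16 - 4728/91) = 7560 - 1*(-6184/91) = 7560 + 6184/91 = 694144/91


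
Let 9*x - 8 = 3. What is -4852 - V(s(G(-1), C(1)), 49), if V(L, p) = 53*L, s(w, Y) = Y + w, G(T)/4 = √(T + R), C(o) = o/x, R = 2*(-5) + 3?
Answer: -53849/11 - 424*I*√2 ≈ -4895.4 - 599.63*I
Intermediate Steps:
x = 11/9 (x = 8/9 + (⅑)*3 = 8/9 + ⅓ = 11/9 ≈ 1.2222)
R = -7 (R = -10 + 3 = -7)
C(o) = 9*o/11 (C(o) = o/(11/9) = o*(9/11) = 9*o/11)
G(T) = 4*√(-7 + T) (G(T) = 4*√(T - 7) = 4*√(-7 + T))
-4852 - V(s(G(-1), C(1)), 49) = -4852 - 53*((9/11)*1 + 4*√(-7 - 1)) = -4852 - 53*(9/11 + 4*√(-8)) = -4852 - 53*(9/11 + 4*(2*I*√2)) = -4852 - 53*(9/11 + 8*I*√2) = -4852 - (477/11 + 424*I*√2) = -4852 + (-477/11 - 424*I*√2) = -53849/11 - 424*I*√2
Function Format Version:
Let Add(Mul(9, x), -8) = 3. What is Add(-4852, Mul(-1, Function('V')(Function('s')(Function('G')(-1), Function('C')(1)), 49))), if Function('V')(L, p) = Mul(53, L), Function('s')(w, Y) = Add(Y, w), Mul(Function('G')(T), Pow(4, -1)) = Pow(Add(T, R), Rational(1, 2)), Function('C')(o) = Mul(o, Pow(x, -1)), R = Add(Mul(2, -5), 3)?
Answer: Add(Rational(-53849, 11), Mul(-424, I, Pow(2, Rational(1, 2)))) ≈ Add(-4895.4, Mul(-599.63, I))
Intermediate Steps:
x = Rational(11, 9) (x = Add(Rational(8, 9), Mul(Rational(1, 9), 3)) = Add(Rational(8, 9), Rational(1, 3)) = Rational(11, 9) ≈ 1.2222)
R = -7 (R = Add(-10, 3) = -7)
Function('C')(o) = Mul(Rational(9, 11), o) (Function('C')(o) = Mul(o, Pow(Rational(11, 9), -1)) = Mul(o, Rational(9, 11)) = Mul(Rational(9, 11), o))
Function('G')(T) = Mul(4, Pow(Add(-7, T), Rational(1, 2))) (Function('G')(T) = Mul(4, Pow(Add(T, -7), Rational(1, 2))) = Mul(4, Pow(Add(-7, T), Rational(1, 2))))
Add(-4852, Mul(-1, Function('V')(Function('s')(Function('G')(-1), Function('C')(1)), 49))) = Add(-4852, Mul(-1, Mul(53, Add(Mul(Rational(9, 11), 1), Mul(4, Pow(Add(-7, -1), Rational(1, 2))))))) = Add(-4852, Mul(-1, Mul(53, Add(Rational(9, 11), Mul(4, Pow(-8, Rational(1, 2))))))) = Add(-4852, Mul(-1, Mul(53, Add(Rational(9, 11), Mul(4, Mul(2, I, Pow(2, Rational(1, 2)))))))) = Add(-4852, Mul(-1, Mul(53, Add(Rational(9, 11), Mul(8, I, Pow(2, Rational(1, 2))))))) = Add(-4852, Mul(-1, Add(Rational(477, 11), Mul(424, I, Pow(2, Rational(1, 2)))))) = Add(-4852, Add(Rational(-477, 11), Mul(-424, I, Pow(2, Rational(1, 2))))) = Add(Rational(-53849, 11), Mul(-424, I, Pow(2, Rational(1, 2))))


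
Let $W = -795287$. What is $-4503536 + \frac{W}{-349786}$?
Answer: $- \frac{1575273048009}{349786} \approx -4.5035 \cdot 10^{6}$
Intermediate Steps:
$-4503536 + \frac{W}{-349786} = -4503536 - \frac{795287}{-349786} = -4503536 - - \frac{795287}{349786} = -4503536 + \frac{795287}{349786} = - \frac{1575273048009}{349786}$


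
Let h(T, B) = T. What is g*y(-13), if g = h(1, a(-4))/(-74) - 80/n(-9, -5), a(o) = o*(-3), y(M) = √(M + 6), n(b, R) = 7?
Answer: -5927*I*√7/518 ≈ -30.273*I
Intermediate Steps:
y(M) = √(6 + M)
a(o) = -3*o
g = -5927/518 (g = 1/(-74) - 80/7 = 1*(-1/74) - 80*⅐ = -1/74 - 80/7 = -5927/518 ≈ -11.442)
g*y(-13) = -5927*√(6 - 13)/518 = -5927*I*√7/518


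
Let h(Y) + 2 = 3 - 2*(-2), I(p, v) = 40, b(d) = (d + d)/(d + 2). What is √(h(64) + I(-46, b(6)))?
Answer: 3*√5 ≈ 6.7082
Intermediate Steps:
b(d) = 2*d/(2 + d) (b(d) = (2*d)/(2 + d) = 2*d/(2 + d))
h(Y) = 5 (h(Y) = -2 + (3 - 2*(-2)) = -2 + (3 + 4) = -2 + 7 = 5)
√(h(64) + I(-46, b(6))) = √(5 + 40) = √45 = 3*√5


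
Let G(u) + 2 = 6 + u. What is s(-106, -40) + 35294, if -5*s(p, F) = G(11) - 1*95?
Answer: 35310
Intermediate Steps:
G(u) = 4 + u (G(u) = -2 + (6 + u) = 4 + u)
s(p, F) = 16 (s(p, F) = -((4 + 11) - 1*95)/5 = -(15 - 95)/5 = -⅕*(-80) = 16)
s(-106, -40) + 35294 = 16 + 35294 = 35310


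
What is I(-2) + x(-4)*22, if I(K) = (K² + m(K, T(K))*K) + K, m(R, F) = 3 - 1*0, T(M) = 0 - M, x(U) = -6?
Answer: -136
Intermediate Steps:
T(M) = -M
m(R, F) = 3 (m(R, F) = 3 + 0 = 3)
I(K) = K² + 4*K (I(K) = (K² + 3*K) + K = K² + 4*K)
I(-2) + x(-4)*22 = -2*(4 - 2) - 6*22 = -2*2 - 132 = -4 - 132 = -136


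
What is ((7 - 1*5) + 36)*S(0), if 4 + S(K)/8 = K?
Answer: -1216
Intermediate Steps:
S(K) = -32 + 8*K
((7 - 1*5) + 36)*S(0) = ((7 - 1*5) + 36)*(-32 + 8*0) = ((7 - 5) + 36)*(-32 + 0) = (2 + 36)*(-32) = 38*(-32) = -1216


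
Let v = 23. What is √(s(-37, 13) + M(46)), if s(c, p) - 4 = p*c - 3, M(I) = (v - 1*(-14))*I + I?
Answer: 2*√317 ≈ 35.609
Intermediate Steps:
M(I) = 38*I (M(I) = (23 - 1*(-14))*I + I = (23 + 14)*I + I = 37*I + I = 38*I)
s(c, p) = 1 + c*p (s(c, p) = 4 + (p*c - 3) = 4 + (c*p - 3) = 4 + (-3 + c*p) = 1 + c*p)
√(s(-37, 13) + M(46)) = √((1 - 37*13) + 38*46) = √((1 - 481) + 1748) = √(-480 + 1748) = √1268 = 2*√317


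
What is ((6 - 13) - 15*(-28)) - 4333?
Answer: -3920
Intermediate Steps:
((6 - 13) - 15*(-28)) - 4333 = (-7 + 420) - 4333 = 413 - 4333 = -3920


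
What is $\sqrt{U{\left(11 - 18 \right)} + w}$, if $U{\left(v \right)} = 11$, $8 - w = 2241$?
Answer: $i \sqrt{2222} \approx 47.138 i$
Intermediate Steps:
$w = -2233$ ($w = 8 - 2241 = -2233$)
$\sqrt{U{\left(11 - 18 \right)} + w} = \sqrt{11 - 2233} = \sqrt{-2222} = i \sqrt{2222}$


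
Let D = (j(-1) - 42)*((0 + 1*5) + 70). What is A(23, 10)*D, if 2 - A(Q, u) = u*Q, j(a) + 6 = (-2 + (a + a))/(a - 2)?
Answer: 798000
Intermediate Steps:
j(a) = -6 + (-2 + 2*a)/(-2 + a) (j(a) = -6 + (-2 + (a + a))/(a - 2) = -6 + (-2 + 2*a)/(-2 + a))
A(Q, u) = 2 - Q*u (A(Q, u) = 2 - u*Q = 2 - Q*u)
D = -3500 (D = (2*(5 - 2*(-1))/(-2 - 1) - 42)*((0 + 1*5) + 70) = (2*(5 + 2)/(-3) - 42)*((0 + 5) + 70) = (2*(-⅓)*7 - 42)*(5 + 70) = (-14/3 - 42)*75 = -140/3*75 = -3500)
A(23, 10)*D = (2 - 1*23*10)*(-3500) = (2 - 230)*(-3500) = -228*(-3500) = 798000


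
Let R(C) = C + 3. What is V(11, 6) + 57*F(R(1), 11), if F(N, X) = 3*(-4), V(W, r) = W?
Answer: -673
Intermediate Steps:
R(C) = 3 + C
F(N, X) = -12
V(11, 6) + 57*F(R(1), 11) = 11 + 57*(-12) = 11 - 684 = -673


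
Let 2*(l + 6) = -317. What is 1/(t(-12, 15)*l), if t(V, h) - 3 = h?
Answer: -1/2961 ≈ -0.00033772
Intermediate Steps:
l = -329/2 (l = -6 + (½)*(-317) = -6 - 317/2 = -329/2 ≈ -164.50)
t(V, h) = 3 + h
1/(t(-12, 15)*l) = 1/((3 + 15)*(-329/2)) = 1/(18*(-329/2)) = 1/(-2961) = -1/2961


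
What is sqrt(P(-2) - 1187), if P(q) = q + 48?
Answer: I*sqrt(1141) ≈ 33.779*I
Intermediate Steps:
P(q) = 48 + q
sqrt(P(-2) - 1187) = sqrt((48 - 2) - 1187) = sqrt(46 - 1187) = sqrt(-1141) = I*sqrt(1141)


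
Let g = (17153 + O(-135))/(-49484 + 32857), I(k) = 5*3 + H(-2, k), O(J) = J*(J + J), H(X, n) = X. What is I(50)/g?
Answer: -216151/53603 ≈ -4.0324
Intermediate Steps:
O(J) = 2*J² (O(J) = J*(2*J) = 2*J²)
I(k) = 13 (I(k) = 5*3 - 2 = 15 - 2 = 13)
g = -53603/16627 (g = (17153 + 2*(-135)²)/(-49484 + 32857) = (17153 + 2*18225)/(-16627) = (17153 + 36450)*(-1/16627) = 53603*(-1/16627) = -53603/16627 ≈ -3.2239)
I(50)/g = 13/(-53603/16627) = 13*(-16627/53603) = -216151/53603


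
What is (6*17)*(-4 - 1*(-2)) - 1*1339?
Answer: -1543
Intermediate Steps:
(6*17)*(-4 - 1*(-2)) - 1*1339 = 102*(-4 + 2) - 1339 = 102*(-2) - 1339 = -204 - 1339 = -1543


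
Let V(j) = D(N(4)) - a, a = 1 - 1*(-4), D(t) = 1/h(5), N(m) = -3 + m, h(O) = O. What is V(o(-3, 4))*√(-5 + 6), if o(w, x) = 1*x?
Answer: -24/5 ≈ -4.8000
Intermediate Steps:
D(t) = ⅕ (D(t) = 1/5 = ⅕)
a = 5 (a = 1 + 4 = 5)
o(w, x) = x
V(j) = -24/5 (V(j) = ⅕ - 1*5 = ⅕ - 5 = -24/5)
V(o(-3, 4))*√(-5 + 6) = -24*√(-5 + 6)/5 = -24*√1/5 = -24/5*1 = -24/5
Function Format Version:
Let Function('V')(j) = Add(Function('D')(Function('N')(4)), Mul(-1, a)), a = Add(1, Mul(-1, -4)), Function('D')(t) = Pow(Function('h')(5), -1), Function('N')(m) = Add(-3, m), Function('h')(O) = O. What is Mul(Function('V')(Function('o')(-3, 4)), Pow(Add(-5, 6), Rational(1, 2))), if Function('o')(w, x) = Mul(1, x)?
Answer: Rational(-24, 5) ≈ -4.8000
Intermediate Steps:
Function('D')(t) = Rational(1, 5) (Function('D')(t) = Pow(5, -1) = Rational(1, 5))
a = 5 (a = Add(1, 4) = 5)
Function('o')(w, x) = x
Function('V')(j) = Rational(-24, 5) (Function('V')(j) = Add(Rational(1, 5), Mul(-1, 5)) = Add(Rational(1, 5), -5) = Rational(-24, 5))
Mul(Function('V')(Function('o')(-3, 4)), Pow(Add(-5, 6), Rational(1, 2))) = Mul(Rational(-24, 5), Pow(Add(-5, 6), Rational(1, 2))) = Mul(Rational(-24, 5), Pow(1, Rational(1, 2))) = Mul(Rational(-24, 5), 1) = Rational(-24, 5)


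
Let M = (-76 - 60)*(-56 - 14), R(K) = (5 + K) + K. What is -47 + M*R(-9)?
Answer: -123807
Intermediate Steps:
R(K) = 5 + 2*K
M = 9520 (M = -136*(-70) = 9520)
-47 + M*R(-9) = -47 + 9520*(5 + 2*(-9)) = -47 + 9520*(5 - 18) = -47 + 9520*(-13) = -47 - 123760 = -123807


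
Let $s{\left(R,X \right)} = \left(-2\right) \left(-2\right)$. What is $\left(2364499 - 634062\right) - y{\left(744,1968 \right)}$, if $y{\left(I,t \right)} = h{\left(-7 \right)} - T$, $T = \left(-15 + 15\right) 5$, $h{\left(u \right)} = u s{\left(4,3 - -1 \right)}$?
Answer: $1730465$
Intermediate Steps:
$s{\left(R,X \right)} = 4$
$h{\left(u \right)} = 4 u$ ($h{\left(u \right)} = u 4 = 4 u$)
$T = 0$ ($T = 0 \cdot 5 = 0$)
$y{\left(I,t \right)} = -28$ ($y{\left(I,t \right)} = 4 \left(-7\right) - 0 = -28 + 0 = -28$)
$\left(2364499 - 634062\right) - y{\left(744,1968 \right)} = \left(2364499 - 634062\right) - -28 = 1730437 + 28 = 1730465$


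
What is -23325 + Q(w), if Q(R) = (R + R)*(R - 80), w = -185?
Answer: 74725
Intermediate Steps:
Q(R) = 2*R*(-80 + R) (Q(R) = (2*R)*(-80 + R) = 2*R*(-80 + R))
-23325 + Q(w) = -23325 + 2*(-185)*(-80 - 185) = -23325 + 2*(-185)*(-265) = -23325 + 98050 = 74725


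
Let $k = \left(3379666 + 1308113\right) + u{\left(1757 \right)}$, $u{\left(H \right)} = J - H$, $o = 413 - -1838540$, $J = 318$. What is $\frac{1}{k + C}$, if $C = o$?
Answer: $\frac{1}{6525293} \approx 1.5325 \cdot 10^{-7}$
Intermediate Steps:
$o = 1838953$ ($o = 413 + 1838540 = 1838953$)
$u{\left(H \right)} = 318 - H$
$C = 1838953$
$k = 4686340$ ($k = \left(3379666 + 1308113\right) + \left(318 - 1757\right) = 4687779 + \left(318 - 1757\right) = 4687779 - 1439 = 4686340$)
$\frac{1}{k + C} = \frac{1}{4686340 + 1838953} = \frac{1}{6525293}$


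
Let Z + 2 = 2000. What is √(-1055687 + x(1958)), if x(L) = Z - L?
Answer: I*√1055647 ≈ 1027.4*I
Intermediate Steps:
Z = 1998 (Z = -2 + 2000 = 1998)
x(L) = 1998 - L
√(-1055687 + x(1958)) = √(-1055687 + (1998 - 1*1958)) = √(-1055687 + (1998 - 1958)) = √(-1055687 + 40) = √(-1055647) = I*√1055647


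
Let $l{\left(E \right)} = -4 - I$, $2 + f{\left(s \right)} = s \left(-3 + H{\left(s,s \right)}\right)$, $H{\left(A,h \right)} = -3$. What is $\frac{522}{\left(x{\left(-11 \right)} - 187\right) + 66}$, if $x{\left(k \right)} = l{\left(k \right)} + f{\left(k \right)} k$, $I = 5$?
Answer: $- \frac{87}{139} \approx -0.6259$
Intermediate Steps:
$f{\left(s \right)} = -2 - 6 s$ ($f{\left(s \right)} = -2 + s \left(-3 - 3\right) = -2 + s \left(-6\right) = -2 - 6 s$)
$l{\left(E \right)} = -9$ ($l{\left(E \right)} = -4 - 5 = -9$)
$x{\left(k \right)} = -9 + k \left(-2 - 6 k\right)$ ($x{\left(k \right)} = -9 + \left(-2 - 6 k\right) k = -9 + k \left(-2 - 6 k\right)$)
$\frac{522}{\left(x{\left(-11 \right)} - 187\right) + 66} = \frac{522}{\left(\left(-9 - - 22 \left(1 + 3 \left(-11\right)\right)\right) - 187\right) + 66} = \frac{522}{\left(\left(-9 - - 22 \left(1 - 33\right)\right) - 187\right) + 66} = \frac{522}{\left(\left(-9 - \left(-22\right) \left(-32\right)\right) - 187\right) + 66} = \frac{522}{\left(\left(-9 - 704\right) - 187\right) + 66} = \frac{522}{\left(-713 - 187\right) + 66} = \frac{522}{-900 + 66} = \frac{522}{-834} = 522 \left(- \frac{1}{834}\right) = - \frac{87}{139}$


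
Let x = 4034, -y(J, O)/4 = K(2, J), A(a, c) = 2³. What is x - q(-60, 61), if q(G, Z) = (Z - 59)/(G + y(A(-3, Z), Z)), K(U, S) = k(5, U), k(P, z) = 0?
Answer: 121021/30 ≈ 4034.0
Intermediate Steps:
K(U, S) = 0
A(a, c) = 8
y(J, O) = 0 (y(J, O) = -4*0 = 0)
q(G, Z) = (-59 + Z)/G (q(G, Z) = (Z - 59)/(G + 0) = (-59 + Z)/G)
x - q(-60, 61) = 4034 - (-59 + 61)/(-60) = 4034 - (-1)*2/60 = 4034 - 1*(-1/30) = 4034 + 1/30 = 121021/30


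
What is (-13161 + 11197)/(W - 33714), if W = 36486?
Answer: -491/693 ≈ -0.70851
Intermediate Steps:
(-13161 + 11197)/(W - 33714) = (-13161 + 11197)/(36486 - 33714) = -1964/2772 = -1964*1/2772 = -491/693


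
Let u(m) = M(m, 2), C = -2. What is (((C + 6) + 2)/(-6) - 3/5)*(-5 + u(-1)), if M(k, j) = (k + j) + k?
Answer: 8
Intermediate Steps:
M(k, j) = j + 2*k (M(k, j) = (j + k) + k = j + 2*k)
u(m) = 2 + 2*m
(((C + 6) + 2)/(-6) - 3/5)*(-5 + u(-1)) = (((-2 + 6) + 2)/(-6) - 3/5)*(-5 + (2 + 2*(-1))) = ((4 + 2)*(-⅙) - 3*⅕)*(-5 + (2 - 2)) = (6*(-⅙) - ⅗)*(-5 + 0) = (-1 - ⅗)*(-5) = -8/5*(-5) = 8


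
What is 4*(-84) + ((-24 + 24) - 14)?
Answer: -350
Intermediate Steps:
4*(-84) + ((-24 + 24) - 14) = -336 + (0 - 14) = -336 - 14 = -350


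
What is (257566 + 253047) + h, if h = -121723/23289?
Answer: 1698792062/3327 ≈ 5.1061e+5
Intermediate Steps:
h = -17389/3327 (h = -121723*1/23289 = -17389/3327 ≈ -5.2266)
(257566 + 253047) + h = (257566 + 253047) - 17389/3327 = 510613 - 17389/3327 = 1698792062/3327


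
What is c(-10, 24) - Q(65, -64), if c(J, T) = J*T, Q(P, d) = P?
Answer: -305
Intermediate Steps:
c(-10, 24) - Q(65, -64) = -10*24 - 1*65 = -240 - 65 = -305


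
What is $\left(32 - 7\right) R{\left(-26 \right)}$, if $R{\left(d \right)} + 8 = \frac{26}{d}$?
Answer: $-225$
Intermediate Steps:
$R{\left(d \right)} = -8 + \frac{26}{d}$
$\left(32 - 7\right) R{\left(-26 \right)} = \left(32 - 7\right) \left(-8 + \frac{26}{-26}\right) = 25 \left(-8 + 26 \left(- \frac{1}{26}\right)\right) = 25 \left(-8 - 1\right) = 25 \left(-9\right) = -225$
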